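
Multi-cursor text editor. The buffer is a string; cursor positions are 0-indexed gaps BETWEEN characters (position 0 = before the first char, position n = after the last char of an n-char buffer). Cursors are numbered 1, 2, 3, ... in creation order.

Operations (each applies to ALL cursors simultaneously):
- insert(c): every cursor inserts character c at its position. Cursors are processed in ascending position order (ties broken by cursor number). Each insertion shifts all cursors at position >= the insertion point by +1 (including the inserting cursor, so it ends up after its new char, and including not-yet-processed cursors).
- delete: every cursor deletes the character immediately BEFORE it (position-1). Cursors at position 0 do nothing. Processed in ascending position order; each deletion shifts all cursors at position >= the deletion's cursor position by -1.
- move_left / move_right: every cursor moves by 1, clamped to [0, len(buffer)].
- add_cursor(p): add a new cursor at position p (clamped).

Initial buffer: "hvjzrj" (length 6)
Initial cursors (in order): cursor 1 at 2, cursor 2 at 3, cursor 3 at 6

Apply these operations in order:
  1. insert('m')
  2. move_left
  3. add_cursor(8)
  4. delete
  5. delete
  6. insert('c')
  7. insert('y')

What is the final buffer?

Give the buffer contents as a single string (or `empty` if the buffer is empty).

After op 1 (insert('m')): buffer="hvmjmzrjm" (len 9), cursors c1@3 c2@5 c3@9, authorship ..1.2...3
After op 2 (move_left): buffer="hvmjmzrjm" (len 9), cursors c1@2 c2@4 c3@8, authorship ..1.2...3
After op 3 (add_cursor(8)): buffer="hvmjmzrjm" (len 9), cursors c1@2 c2@4 c3@8 c4@8, authorship ..1.2...3
After op 4 (delete): buffer="hmmzm" (len 5), cursors c1@1 c2@2 c3@4 c4@4, authorship .12.3
After op 5 (delete): buffer="m" (len 1), cursors c1@0 c2@0 c3@0 c4@0, authorship 3
After op 6 (insert('c')): buffer="ccccm" (len 5), cursors c1@4 c2@4 c3@4 c4@4, authorship 12343
After op 7 (insert('y')): buffer="ccccyyyym" (len 9), cursors c1@8 c2@8 c3@8 c4@8, authorship 123412343

Answer: ccccyyyym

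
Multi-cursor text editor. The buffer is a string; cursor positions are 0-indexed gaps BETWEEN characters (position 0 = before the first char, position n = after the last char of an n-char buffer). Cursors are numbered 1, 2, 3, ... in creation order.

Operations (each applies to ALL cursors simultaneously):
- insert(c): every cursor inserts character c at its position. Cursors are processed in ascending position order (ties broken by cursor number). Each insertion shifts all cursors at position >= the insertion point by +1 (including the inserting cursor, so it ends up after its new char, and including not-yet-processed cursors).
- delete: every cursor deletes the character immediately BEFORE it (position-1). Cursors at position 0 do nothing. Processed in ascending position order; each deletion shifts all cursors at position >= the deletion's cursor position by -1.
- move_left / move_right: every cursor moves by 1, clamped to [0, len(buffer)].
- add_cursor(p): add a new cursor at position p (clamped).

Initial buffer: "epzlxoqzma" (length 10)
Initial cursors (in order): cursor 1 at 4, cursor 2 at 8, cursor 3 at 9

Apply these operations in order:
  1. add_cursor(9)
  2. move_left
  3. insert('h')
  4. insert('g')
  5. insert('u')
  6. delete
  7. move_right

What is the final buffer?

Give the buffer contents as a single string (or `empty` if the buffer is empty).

After op 1 (add_cursor(9)): buffer="epzlxoqzma" (len 10), cursors c1@4 c2@8 c3@9 c4@9, authorship ..........
After op 2 (move_left): buffer="epzlxoqzma" (len 10), cursors c1@3 c2@7 c3@8 c4@8, authorship ..........
After op 3 (insert('h')): buffer="epzhlxoqhzhhma" (len 14), cursors c1@4 c2@9 c3@12 c4@12, authorship ...1....2.34..
After op 4 (insert('g')): buffer="epzhglxoqhgzhhggma" (len 18), cursors c1@5 c2@11 c3@16 c4@16, authorship ...11....22.3434..
After op 5 (insert('u')): buffer="epzhgulxoqhguzhhgguuma" (len 22), cursors c1@6 c2@13 c3@20 c4@20, authorship ...111....222.343434..
After op 6 (delete): buffer="epzhglxoqhgzhhggma" (len 18), cursors c1@5 c2@11 c3@16 c4@16, authorship ...11....22.3434..
After op 7 (move_right): buffer="epzhglxoqhgzhhggma" (len 18), cursors c1@6 c2@12 c3@17 c4@17, authorship ...11....22.3434..

Answer: epzhglxoqhgzhhggma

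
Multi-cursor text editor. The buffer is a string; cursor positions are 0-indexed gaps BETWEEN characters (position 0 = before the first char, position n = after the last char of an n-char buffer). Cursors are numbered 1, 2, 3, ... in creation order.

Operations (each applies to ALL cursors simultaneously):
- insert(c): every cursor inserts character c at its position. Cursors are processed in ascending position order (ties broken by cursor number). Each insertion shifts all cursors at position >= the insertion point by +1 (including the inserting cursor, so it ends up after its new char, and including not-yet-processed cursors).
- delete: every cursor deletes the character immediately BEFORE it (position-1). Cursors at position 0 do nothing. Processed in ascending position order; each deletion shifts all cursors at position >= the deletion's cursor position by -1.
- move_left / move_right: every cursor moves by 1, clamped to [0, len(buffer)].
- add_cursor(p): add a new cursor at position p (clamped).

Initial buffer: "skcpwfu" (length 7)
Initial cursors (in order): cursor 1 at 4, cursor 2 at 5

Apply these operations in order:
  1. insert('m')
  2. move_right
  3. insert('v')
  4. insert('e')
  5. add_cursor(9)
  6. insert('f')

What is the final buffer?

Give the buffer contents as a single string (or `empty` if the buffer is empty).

Answer: skcpmwvefmffvefu

Derivation:
After op 1 (insert('m')): buffer="skcpmwmfu" (len 9), cursors c1@5 c2@7, authorship ....1.2..
After op 2 (move_right): buffer="skcpmwmfu" (len 9), cursors c1@6 c2@8, authorship ....1.2..
After op 3 (insert('v')): buffer="skcpmwvmfvu" (len 11), cursors c1@7 c2@10, authorship ....1.12.2.
After op 4 (insert('e')): buffer="skcpmwvemfveu" (len 13), cursors c1@8 c2@12, authorship ....1.112.22.
After op 5 (add_cursor(9)): buffer="skcpmwvemfveu" (len 13), cursors c1@8 c3@9 c2@12, authorship ....1.112.22.
After op 6 (insert('f')): buffer="skcpmwvefmffvefu" (len 16), cursors c1@9 c3@11 c2@15, authorship ....1.11123.222.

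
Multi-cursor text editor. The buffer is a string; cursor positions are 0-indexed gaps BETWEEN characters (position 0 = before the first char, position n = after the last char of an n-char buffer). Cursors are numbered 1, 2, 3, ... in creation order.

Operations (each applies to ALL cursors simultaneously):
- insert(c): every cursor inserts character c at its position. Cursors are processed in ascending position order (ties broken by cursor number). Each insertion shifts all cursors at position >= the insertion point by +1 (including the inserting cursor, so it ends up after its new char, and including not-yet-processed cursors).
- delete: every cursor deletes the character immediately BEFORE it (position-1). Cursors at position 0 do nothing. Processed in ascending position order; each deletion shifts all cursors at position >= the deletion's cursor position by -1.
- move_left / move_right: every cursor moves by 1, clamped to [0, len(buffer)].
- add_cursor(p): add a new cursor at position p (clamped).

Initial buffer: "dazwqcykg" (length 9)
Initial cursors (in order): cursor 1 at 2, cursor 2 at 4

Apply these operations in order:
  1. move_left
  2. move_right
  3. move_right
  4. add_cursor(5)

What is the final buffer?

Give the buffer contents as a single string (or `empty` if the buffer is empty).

Answer: dazwqcykg

Derivation:
After op 1 (move_left): buffer="dazwqcykg" (len 9), cursors c1@1 c2@3, authorship .........
After op 2 (move_right): buffer="dazwqcykg" (len 9), cursors c1@2 c2@4, authorship .........
After op 3 (move_right): buffer="dazwqcykg" (len 9), cursors c1@3 c2@5, authorship .........
After op 4 (add_cursor(5)): buffer="dazwqcykg" (len 9), cursors c1@3 c2@5 c3@5, authorship .........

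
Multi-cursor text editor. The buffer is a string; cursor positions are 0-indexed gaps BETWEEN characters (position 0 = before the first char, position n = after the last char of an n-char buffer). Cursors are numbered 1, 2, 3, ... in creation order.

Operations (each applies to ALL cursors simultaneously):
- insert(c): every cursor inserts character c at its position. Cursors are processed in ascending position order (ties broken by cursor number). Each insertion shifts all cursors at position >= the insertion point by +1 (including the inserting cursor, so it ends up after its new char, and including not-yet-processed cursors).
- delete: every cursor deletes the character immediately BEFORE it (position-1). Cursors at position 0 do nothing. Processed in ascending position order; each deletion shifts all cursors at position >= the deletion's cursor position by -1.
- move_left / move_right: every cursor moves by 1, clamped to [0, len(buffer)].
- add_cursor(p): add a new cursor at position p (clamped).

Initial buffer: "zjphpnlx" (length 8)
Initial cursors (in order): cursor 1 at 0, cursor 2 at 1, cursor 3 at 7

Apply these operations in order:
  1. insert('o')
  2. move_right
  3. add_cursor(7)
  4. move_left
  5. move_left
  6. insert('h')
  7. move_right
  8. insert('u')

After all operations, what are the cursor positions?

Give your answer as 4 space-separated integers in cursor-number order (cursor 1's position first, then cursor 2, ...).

After op 1 (insert('o')): buffer="ozojphpnlox" (len 11), cursors c1@1 c2@3 c3@10, authorship 1.2......3.
After op 2 (move_right): buffer="ozojphpnlox" (len 11), cursors c1@2 c2@4 c3@11, authorship 1.2......3.
After op 3 (add_cursor(7)): buffer="ozojphpnlox" (len 11), cursors c1@2 c2@4 c4@7 c3@11, authorship 1.2......3.
After op 4 (move_left): buffer="ozojphpnlox" (len 11), cursors c1@1 c2@3 c4@6 c3@10, authorship 1.2......3.
After op 5 (move_left): buffer="ozojphpnlox" (len 11), cursors c1@0 c2@2 c4@5 c3@9, authorship 1.2......3.
After op 6 (insert('h')): buffer="hozhojphhpnlhox" (len 15), cursors c1@1 c2@4 c4@8 c3@13, authorship 11.22..4....33.
After op 7 (move_right): buffer="hozhojphhpnlhox" (len 15), cursors c1@2 c2@5 c4@9 c3@14, authorship 11.22..4....33.
After op 8 (insert('u')): buffer="houzhoujphhupnlhoux" (len 19), cursors c1@3 c2@7 c4@12 c3@18, authorship 111.222..4.4...333.

Answer: 3 7 18 12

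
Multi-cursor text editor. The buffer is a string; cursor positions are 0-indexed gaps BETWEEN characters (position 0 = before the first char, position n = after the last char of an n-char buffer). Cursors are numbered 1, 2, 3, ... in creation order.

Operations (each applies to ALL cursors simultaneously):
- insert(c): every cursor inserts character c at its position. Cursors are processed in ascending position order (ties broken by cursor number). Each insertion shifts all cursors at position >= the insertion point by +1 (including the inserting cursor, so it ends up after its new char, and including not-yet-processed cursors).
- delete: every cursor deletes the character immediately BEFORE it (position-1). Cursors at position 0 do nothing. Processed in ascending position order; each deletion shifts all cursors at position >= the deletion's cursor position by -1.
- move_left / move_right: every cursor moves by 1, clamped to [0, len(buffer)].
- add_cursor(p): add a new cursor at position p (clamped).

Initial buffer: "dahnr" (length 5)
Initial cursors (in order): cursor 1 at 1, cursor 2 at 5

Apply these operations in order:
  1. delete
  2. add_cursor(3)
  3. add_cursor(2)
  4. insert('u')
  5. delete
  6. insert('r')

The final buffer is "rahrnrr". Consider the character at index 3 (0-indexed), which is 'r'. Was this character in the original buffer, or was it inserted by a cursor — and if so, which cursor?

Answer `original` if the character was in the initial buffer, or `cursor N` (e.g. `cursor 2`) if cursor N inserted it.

After op 1 (delete): buffer="ahn" (len 3), cursors c1@0 c2@3, authorship ...
After op 2 (add_cursor(3)): buffer="ahn" (len 3), cursors c1@0 c2@3 c3@3, authorship ...
After op 3 (add_cursor(2)): buffer="ahn" (len 3), cursors c1@0 c4@2 c2@3 c3@3, authorship ...
After op 4 (insert('u')): buffer="uahunuu" (len 7), cursors c1@1 c4@4 c2@7 c3@7, authorship 1..4.23
After op 5 (delete): buffer="ahn" (len 3), cursors c1@0 c4@2 c2@3 c3@3, authorship ...
After op 6 (insert('r')): buffer="rahrnrr" (len 7), cursors c1@1 c4@4 c2@7 c3@7, authorship 1..4.23
Authorship (.=original, N=cursor N): 1 . . 4 . 2 3
Index 3: author = 4

Answer: cursor 4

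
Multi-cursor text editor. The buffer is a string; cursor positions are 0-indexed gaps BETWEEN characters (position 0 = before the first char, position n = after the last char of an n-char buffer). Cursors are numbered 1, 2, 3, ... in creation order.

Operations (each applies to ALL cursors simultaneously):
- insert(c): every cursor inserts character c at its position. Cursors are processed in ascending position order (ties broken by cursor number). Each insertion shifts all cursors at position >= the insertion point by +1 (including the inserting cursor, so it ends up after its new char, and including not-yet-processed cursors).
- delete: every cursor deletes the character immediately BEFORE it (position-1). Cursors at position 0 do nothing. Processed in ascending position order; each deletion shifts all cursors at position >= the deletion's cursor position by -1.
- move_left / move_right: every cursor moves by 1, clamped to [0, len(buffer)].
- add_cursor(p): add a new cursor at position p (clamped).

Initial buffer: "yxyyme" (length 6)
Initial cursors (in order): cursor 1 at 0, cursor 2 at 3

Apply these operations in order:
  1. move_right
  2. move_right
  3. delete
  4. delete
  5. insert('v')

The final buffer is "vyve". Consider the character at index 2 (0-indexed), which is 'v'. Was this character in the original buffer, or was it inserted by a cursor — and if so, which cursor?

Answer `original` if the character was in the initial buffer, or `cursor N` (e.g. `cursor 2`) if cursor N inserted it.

After op 1 (move_right): buffer="yxyyme" (len 6), cursors c1@1 c2@4, authorship ......
After op 2 (move_right): buffer="yxyyme" (len 6), cursors c1@2 c2@5, authorship ......
After op 3 (delete): buffer="yyye" (len 4), cursors c1@1 c2@3, authorship ....
After op 4 (delete): buffer="ye" (len 2), cursors c1@0 c2@1, authorship ..
After op 5 (insert('v')): buffer="vyve" (len 4), cursors c1@1 c2@3, authorship 1.2.
Authorship (.=original, N=cursor N): 1 . 2 .
Index 2: author = 2

Answer: cursor 2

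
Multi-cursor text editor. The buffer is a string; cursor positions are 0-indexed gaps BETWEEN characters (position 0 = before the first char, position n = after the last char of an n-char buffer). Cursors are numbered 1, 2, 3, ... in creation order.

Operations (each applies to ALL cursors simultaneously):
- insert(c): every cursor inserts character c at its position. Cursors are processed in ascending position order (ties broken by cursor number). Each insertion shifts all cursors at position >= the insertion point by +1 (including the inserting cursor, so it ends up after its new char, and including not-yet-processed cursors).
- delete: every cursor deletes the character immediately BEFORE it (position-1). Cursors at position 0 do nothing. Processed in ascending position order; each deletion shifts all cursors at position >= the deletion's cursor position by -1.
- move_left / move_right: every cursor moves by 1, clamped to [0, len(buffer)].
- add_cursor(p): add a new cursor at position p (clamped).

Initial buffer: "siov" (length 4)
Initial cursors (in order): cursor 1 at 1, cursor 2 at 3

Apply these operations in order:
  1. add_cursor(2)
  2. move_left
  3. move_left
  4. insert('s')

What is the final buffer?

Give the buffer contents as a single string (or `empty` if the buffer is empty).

After op 1 (add_cursor(2)): buffer="siov" (len 4), cursors c1@1 c3@2 c2@3, authorship ....
After op 2 (move_left): buffer="siov" (len 4), cursors c1@0 c3@1 c2@2, authorship ....
After op 3 (move_left): buffer="siov" (len 4), cursors c1@0 c3@0 c2@1, authorship ....
After op 4 (insert('s')): buffer="ssssiov" (len 7), cursors c1@2 c3@2 c2@4, authorship 13.2...

Answer: ssssiov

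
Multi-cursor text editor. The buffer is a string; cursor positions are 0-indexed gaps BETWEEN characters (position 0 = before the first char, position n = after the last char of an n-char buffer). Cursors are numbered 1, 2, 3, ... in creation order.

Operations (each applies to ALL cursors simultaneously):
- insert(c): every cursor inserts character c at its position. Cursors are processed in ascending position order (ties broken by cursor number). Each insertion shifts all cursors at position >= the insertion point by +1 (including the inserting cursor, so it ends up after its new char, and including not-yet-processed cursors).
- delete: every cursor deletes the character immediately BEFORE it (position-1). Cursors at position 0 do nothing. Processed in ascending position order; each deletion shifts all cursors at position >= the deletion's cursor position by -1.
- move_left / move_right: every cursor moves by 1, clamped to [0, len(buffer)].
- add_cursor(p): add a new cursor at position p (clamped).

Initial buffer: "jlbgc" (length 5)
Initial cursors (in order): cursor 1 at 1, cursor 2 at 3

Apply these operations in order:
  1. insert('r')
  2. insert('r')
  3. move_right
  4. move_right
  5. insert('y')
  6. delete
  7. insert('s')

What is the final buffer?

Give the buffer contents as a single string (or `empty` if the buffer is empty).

Answer: jrrlbsrrgcs

Derivation:
After op 1 (insert('r')): buffer="jrlbrgc" (len 7), cursors c1@2 c2@5, authorship .1..2..
After op 2 (insert('r')): buffer="jrrlbrrgc" (len 9), cursors c1@3 c2@7, authorship .11..22..
After op 3 (move_right): buffer="jrrlbrrgc" (len 9), cursors c1@4 c2@8, authorship .11..22..
After op 4 (move_right): buffer="jrrlbrrgc" (len 9), cursors c1@5 c2@9, authorship .11..22..
After op 5 (insert('y')): buffer="jrrlbyrrgcy" (len 11), cursors c1@6 c2@11, authorship .11..122..2
After op 6 (delete): buffer="jrrlbrrgc" (len 9), cursors c1@5 c2@9, authorship .11..22..
After op 7 (insert('s')): buffer="jrrlbsrrgcs" (len 11), cursors c1@6 c2@11, authorship .11..122..2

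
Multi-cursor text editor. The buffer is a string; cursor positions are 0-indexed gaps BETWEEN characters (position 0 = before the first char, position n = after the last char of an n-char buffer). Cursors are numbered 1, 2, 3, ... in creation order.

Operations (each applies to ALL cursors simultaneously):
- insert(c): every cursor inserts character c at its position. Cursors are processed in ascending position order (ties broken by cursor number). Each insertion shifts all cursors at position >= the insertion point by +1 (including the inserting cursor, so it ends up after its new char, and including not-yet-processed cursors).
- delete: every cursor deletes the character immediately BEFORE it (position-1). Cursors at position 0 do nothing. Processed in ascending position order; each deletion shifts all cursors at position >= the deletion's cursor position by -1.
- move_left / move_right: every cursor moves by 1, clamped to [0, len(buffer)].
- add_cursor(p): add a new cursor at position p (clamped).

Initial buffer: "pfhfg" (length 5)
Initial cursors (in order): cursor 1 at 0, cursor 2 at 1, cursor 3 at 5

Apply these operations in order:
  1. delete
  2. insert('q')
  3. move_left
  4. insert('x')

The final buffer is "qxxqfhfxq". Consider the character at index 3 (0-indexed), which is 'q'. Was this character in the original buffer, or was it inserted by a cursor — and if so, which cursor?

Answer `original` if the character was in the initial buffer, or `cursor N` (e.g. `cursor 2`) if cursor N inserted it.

Answer: cursor 2

Derivation:
After op 1 (delete): buffer="fhf" (len 3), cursors c1@0 c2@0 c3@3, authorship ...
After op 2 (insert('q')): buffer="qqfhfq" (len 6), cursors c1@2 c2@2 c3@6, authorship 12...3
After op 3 (move_left): buffer="qqfhfq" (len 6), cursors c1@1 c2@1 c3@5, authorship 12...3
After op 4 (insert('x')): buffer="qxxqfhfxq" (len 9), cursors c1@3 c2@3 c3@8, authorship 1122...33
Authorship (.=original, N=cursor N): 1 1 2 2 . . . 3 3
Index 3: author = 2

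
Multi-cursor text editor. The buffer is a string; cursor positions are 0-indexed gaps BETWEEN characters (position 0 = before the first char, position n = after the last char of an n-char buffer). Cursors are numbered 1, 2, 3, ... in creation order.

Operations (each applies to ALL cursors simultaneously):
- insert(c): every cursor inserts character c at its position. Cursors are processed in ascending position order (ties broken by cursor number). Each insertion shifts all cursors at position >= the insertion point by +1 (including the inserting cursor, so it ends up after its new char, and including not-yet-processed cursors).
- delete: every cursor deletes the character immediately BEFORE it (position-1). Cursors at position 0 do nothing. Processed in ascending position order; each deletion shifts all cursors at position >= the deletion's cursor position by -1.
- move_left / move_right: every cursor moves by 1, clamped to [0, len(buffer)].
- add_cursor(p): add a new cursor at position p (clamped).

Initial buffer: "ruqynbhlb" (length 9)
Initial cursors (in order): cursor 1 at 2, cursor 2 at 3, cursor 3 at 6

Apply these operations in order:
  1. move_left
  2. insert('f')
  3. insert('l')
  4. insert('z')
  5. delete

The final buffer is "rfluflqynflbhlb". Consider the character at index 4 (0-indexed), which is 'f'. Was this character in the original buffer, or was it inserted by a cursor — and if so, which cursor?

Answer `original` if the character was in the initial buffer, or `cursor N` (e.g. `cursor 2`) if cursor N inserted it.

Answer: cursor 2

Derivation:
After op 1 (move_left): buffer="ruqynbhlb" (len 9), cursors c1@1 c2@2 c3@5, authorship .........
After op 2 (insert('f')): buffer="rfufqynfbhlb" (len 12), cursors c1@2 c2@4 c3@8, authorship .1.2...3....
After op 3 (insert('l')): buffer="rfluflqynflbhlb" (len 15), cursors c1@3 c2@6 c3@11, authorship .11.22...33....
After op 4 (insert('z')): buffer="rflzuflzqynflzbhlb" (len 18), cursors c1@4 c2@8 c3@14, authorship .111.222...333....
After op 5 (delete): buffer="rfluflqynflbhlb" (len 15), cursors c1@3 c2@6 c3@11, authorship .11.22...33....
Authorship (.=original, N=cursor N): . 1 1 . 2 2 . . . 3 3 . . . .
Index 4: author = 2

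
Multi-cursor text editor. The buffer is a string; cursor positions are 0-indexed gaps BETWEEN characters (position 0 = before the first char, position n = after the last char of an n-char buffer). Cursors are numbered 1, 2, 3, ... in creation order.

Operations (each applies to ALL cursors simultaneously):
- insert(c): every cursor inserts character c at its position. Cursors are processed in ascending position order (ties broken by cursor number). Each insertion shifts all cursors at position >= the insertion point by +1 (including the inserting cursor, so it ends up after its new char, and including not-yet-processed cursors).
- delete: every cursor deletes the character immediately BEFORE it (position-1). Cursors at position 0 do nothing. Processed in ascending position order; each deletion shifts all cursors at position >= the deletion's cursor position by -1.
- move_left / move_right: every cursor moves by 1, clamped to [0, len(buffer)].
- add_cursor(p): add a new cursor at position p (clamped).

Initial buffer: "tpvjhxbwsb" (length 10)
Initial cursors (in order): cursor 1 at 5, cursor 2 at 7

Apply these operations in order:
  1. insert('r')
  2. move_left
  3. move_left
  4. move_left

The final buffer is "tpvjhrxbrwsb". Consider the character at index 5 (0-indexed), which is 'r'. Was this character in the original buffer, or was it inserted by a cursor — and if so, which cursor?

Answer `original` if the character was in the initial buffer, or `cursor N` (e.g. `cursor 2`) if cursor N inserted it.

Answer: cursor 1

Derivation:
After op 1 (insert('r')): buffer="tpvjhrxbrwsb" (len 12), cursors c1@6 c2@9, authorship .....1..2...
After op 2 (move_left): buffer="tpvjhrxbrwsb" (len 12), cursors c1@5 c2@8, authorship .....1..2...
After op 3 (move_left): buffer="tpvjhrxbrwsb" (len 12), cursors c1@4 c2@7, authorship .....1..2...
After op 4 (move_left): buffer="tpvjhrxbrwsb" (len 12), cursors c1@3 c2@6, authorship .....1..2...
Authorship (.=original, N=cursor N): . . . . . 1 . . 2 . . .
Index 5: author = 1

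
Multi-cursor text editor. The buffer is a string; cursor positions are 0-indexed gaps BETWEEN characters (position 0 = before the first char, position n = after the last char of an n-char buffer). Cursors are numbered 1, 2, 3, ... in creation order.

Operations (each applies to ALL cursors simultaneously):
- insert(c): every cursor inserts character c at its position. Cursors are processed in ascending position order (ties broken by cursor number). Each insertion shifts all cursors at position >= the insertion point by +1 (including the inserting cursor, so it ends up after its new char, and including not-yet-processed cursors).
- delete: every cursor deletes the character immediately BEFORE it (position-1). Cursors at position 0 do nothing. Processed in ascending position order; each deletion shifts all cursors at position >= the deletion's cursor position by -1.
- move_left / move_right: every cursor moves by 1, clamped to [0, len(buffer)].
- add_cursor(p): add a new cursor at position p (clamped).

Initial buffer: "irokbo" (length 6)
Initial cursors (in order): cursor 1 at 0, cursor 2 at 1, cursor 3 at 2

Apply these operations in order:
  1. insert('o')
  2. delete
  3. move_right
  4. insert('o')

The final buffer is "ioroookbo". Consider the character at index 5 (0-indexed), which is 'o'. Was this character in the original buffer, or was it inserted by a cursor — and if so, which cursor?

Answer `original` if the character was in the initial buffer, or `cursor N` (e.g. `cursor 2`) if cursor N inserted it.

After op 1 (insert('o')): buffer="oiorookbo" (len 9), cursors c1@1 c2@3 c3@5, authorship 1.2.3....
After op 2 (delete): buffer="irokbo" (len 6), cursors c1@0 c2@1 c3@2, authorship ......
After op 3 (move_right): buffer="irokbo" (len 6), cursors c1@1 c2@2 c3@3, authorship ......
After op 4 (insert('o')): buffer="ioroookbo" (len 9), cursors c1@2 c2@4 c3@6, authorship .1.2.3...
Authorship (.=original, N=cursor N): . 1 . 2 . 3 . . .
Index 5: author = 3

Answer: cursor 3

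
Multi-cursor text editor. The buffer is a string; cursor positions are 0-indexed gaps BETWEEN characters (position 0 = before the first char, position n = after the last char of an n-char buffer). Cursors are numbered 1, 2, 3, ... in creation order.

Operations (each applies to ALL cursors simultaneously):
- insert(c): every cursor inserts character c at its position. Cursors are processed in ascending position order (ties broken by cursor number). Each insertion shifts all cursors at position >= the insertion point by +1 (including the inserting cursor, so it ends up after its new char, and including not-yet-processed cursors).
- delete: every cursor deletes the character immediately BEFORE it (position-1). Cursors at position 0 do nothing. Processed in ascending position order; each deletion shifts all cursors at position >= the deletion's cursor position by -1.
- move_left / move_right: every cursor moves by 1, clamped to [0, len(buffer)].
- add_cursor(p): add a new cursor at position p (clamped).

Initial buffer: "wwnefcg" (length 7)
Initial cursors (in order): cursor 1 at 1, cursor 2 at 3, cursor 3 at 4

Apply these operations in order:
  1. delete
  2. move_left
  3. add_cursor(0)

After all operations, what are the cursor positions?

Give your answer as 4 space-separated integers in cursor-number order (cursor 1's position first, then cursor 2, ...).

After op 1 (delete): buffer="wfcg" (len 4), cursors c1@0 c2@1 c3@1, authorship ....
After op 2 (move_left): buffer="wfcg" (len 4), cursors c1@0 c2@0 c3@0, authorship ....
After op 3 (add_cursor(0)): buffer="wfcg" (len 4), cursors c1@0 c2@0 c3@0 c4@0, authorship ....

Answer: 0 0 0 0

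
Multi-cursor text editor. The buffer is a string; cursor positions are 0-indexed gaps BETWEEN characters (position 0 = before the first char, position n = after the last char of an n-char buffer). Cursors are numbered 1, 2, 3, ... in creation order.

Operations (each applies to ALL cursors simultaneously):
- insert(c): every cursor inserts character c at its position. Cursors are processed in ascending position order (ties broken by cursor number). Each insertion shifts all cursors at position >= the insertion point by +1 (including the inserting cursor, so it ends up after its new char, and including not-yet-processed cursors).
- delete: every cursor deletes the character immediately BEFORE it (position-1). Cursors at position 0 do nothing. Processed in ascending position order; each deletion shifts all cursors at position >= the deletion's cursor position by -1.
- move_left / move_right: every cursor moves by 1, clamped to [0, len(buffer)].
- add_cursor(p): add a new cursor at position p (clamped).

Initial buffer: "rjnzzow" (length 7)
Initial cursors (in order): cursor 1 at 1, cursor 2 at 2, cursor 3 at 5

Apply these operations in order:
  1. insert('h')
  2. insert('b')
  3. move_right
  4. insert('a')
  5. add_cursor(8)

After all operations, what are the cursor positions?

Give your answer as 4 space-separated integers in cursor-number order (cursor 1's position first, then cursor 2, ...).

After op 1 (insert('h')): buffer="rhjhnzzhow" (len 10), cursors c1@2 c2@4 c3@8, authorship .1.2...3..
After op 2 (insert('b')): buffer="rhbjhbnzzhbow" (len 13), cursors c1@3 c2@6 c3@11, authorship .11.22...33..
After op 3 (move_right): buffer="rhbjhbnzzhbow" (len 13), cursors c1@4 c2@7 c3@12, authorship .11.22...33..
After op 4 (insert('a')): buffer="rhbjahbnazzhboaw" (len 16), cursors c1@5 c2@9 c3@15, authorship .11.122.2..33.3.
After op 5 (add_cursor(8)): buffer="rhbjahbnazzhboaw" (len 16), cursors c1@5 c4@8 c2@9 c3@15, authorship .11.122.2..33.3.

Answer: 5 9 15 8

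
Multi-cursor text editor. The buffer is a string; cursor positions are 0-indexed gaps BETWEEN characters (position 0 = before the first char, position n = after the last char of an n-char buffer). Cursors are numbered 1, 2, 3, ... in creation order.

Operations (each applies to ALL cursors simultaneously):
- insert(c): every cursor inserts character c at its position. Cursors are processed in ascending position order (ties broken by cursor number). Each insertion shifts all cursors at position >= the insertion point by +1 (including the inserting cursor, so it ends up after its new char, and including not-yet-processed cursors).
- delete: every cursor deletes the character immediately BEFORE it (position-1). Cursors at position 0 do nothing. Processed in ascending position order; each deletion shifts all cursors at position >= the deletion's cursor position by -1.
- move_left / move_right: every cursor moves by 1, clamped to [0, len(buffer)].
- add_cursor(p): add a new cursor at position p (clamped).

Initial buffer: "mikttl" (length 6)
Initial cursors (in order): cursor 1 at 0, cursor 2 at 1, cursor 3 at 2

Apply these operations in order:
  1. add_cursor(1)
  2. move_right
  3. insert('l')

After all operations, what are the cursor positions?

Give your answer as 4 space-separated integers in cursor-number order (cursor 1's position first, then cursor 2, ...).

Answer: 2 5 7 5

Derivation:
After op 1 (add_cursor(1)): buffer="mikttl" (len 6), cursors c1@0 c2@1 c4@1 c3@2, authorship ......
After op 2 (move_right): buffer="mikttl" (len 6), cursors c1@1 c2@2 c4@2 c3@3, authorship ......
After op 3 (insert('l')): buffer="mlillklttl" (len 10), cursors c1@2 c2@5 c4@5 c3@7, authorship .1.24.3...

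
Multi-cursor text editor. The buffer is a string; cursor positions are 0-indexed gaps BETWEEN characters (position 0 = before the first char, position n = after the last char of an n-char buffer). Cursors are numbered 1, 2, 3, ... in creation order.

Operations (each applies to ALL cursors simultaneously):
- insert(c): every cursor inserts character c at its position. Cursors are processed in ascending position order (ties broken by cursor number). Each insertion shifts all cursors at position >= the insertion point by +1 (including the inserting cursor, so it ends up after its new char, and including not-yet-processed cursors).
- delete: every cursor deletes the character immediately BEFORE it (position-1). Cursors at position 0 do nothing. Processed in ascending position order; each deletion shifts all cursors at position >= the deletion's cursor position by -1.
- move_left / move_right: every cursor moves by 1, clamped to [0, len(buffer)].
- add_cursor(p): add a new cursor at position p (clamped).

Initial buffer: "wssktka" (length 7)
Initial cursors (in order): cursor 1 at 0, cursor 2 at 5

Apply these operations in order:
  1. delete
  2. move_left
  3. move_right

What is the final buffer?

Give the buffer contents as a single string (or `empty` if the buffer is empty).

After op 1 (delete): buffer="wsskka" (len 6), cursors c1@0 c2@4, authorship ......
After op 2 (move_left): buffer="wsskka" (len 6), cursors c1@0 c2@3, authorship ......
After op 3 (move_right): buffer="wsskka" (len 6), cursors c1@1 c2@4, authorship ......

Answer: wsskka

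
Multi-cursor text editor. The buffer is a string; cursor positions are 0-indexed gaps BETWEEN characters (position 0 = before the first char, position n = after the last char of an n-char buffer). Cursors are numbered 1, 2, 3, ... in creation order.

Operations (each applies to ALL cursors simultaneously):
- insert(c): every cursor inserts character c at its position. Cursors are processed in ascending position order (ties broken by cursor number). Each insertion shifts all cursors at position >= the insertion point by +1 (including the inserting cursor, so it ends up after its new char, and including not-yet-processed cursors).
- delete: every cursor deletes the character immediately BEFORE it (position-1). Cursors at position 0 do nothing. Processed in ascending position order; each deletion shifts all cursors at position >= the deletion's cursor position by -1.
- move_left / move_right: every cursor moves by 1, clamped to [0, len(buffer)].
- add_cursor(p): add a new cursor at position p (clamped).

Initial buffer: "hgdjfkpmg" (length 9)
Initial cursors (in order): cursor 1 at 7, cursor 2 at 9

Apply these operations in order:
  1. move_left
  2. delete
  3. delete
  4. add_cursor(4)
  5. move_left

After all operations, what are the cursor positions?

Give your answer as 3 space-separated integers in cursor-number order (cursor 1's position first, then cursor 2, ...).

Answer: 3 3 3

Derivation:
After op 1 (move_left): buffer="hgdjfkpmg" (len 9), cursors c1@6 c2@8, authorship .........
After op 2 (delete): buffer="hgdjfpg" (len 7), cursors c1@5 c2@6, authorship .......
After op 3 (delete): buffer="hgdjg" (len 5), cursors c1@4 c2@4, authorship .....
After op 4 (add_cursor(4)): buffer="hgdjg" (len 5), cursors c1@4 c2@4 c3@4, authorship .....
After op 5 (move_left): buffer="hgdjg" (len 5), cursors c1@3 c2@3 c3@3, authorship .....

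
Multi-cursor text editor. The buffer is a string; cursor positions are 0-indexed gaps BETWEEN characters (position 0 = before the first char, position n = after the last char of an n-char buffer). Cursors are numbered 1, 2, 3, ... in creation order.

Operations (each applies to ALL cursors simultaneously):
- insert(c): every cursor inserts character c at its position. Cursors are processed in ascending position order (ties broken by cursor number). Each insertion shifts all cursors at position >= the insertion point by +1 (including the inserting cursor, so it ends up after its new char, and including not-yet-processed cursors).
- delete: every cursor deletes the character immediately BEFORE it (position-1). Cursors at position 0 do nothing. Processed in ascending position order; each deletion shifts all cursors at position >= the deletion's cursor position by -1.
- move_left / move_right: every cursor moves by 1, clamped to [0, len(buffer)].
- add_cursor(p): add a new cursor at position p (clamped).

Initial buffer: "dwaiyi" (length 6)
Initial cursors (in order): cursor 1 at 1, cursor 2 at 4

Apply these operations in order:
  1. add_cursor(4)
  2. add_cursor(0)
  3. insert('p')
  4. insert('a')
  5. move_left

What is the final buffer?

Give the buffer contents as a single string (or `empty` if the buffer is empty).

Answer: padpawaippaayi

Derivation:
After op 1 (add_cursor(4)): buffer="dwaiyi" (len 6), cursors c1@1 c2@4 c3@4, authorship ......
After op 2 (add_cursor(0)): buffer="dwaiyi" (len 6), cursors c4@0 c1@1 c2@4 c3@4, authorship ......
After op 3 (insert('p')): buffer="pdpwaippyi" (len 10), cursors c4@1 c1@3 c2@8 c3@8, authorship 4.1...23..
After op 4 (insert('a')): buffer="padpawaippaayi" (len 14), cursors c4@2 c1@5 c2@12 c3@12, authorship 44.11...2323..
After op 5 (move_left): buffer="padpawaippaayi" (len 14), cursors c4@1 c1@4 c2@11 c3@11, authorship 44.11...2323..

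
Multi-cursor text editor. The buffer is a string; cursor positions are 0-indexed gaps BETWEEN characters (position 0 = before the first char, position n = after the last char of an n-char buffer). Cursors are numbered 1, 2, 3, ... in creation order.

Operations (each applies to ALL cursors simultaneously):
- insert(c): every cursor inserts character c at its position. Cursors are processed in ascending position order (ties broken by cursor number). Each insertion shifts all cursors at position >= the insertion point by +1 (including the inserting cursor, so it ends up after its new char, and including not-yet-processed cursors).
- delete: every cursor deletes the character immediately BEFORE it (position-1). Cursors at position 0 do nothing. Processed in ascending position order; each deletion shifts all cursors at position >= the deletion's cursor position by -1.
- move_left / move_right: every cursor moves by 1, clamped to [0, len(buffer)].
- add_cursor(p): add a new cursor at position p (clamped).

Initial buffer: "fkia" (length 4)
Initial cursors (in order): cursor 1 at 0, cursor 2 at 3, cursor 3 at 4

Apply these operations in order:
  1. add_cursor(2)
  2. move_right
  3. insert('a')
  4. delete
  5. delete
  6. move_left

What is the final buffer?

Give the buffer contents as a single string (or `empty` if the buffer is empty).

After op 1 (add_cursor(2)): buffer="fkia" (len 4), cursors c1@0 c4@2 c2@3 c3@4, authorship ....
After op 2 (move_right): buffer="fkia" (len 4), cursors c1@1 c4@3 c2@4 c3@4, authorship ....
After op 3 (insert('a')): buffer="fakiaaaa" (len 8), cursors c1@2 c4@5 c2@8 c3@8, authorship .1..4.23
After op 4 (delete): buffer="fkia" (len 4), cursors c1@1 c4@3 c2@4 c3@4, authorship ....
After op 5 (delete): buffer="" (len 0), cursors c1@0 c2@0 c3@0 c4@0, authorship 
After op 6 (move_left): buffer="" (len 0), cursors c1@0 c2@0 c3@0 c4@0, authorship 

Answer: empty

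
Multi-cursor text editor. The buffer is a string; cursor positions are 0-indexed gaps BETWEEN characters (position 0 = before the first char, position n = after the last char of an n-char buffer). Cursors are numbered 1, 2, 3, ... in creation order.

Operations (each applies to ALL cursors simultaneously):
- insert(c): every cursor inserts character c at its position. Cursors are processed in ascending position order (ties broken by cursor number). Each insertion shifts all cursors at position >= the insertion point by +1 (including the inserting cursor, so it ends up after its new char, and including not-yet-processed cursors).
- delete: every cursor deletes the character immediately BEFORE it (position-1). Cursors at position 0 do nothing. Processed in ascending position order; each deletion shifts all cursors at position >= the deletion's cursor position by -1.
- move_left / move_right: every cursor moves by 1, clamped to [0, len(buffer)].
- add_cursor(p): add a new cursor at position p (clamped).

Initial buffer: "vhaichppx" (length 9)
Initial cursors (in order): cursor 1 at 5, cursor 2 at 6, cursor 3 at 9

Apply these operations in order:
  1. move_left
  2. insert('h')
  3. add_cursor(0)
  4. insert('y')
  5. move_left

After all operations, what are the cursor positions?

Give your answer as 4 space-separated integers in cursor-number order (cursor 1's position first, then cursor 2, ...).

Answer: 6 9 14 0

Derivation:
After op 1 (move_left): buffer="vhaichppx" (len 9), cursors c1@4 c2@5 c3@8, authorship .........
After op 2 (insert('h')): buffer="vhaihchhpphx" (len 12), cursors c1@5 c2@7 c3@11, authorship ....1.2...3.
After op 3 (add_cursor(0)): buffer="vhaihchhpphx" (len 12), cursors c4@0 c1@5 c2@7 c3@11, authorship ....1.2...3.
After op 4 (insert('y')): buffer="yvhaihychyhpphyx" (len 16), cursors c4@1 c1@7 c2@10 c3@15, authorship 4....11.22...33.
After op 5 (move_left): buffer="yvhaihychyhpphyx" (len 16), cursors c4@0 c1@6 c2@9 c3@14, authorship 4....11.22...33.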